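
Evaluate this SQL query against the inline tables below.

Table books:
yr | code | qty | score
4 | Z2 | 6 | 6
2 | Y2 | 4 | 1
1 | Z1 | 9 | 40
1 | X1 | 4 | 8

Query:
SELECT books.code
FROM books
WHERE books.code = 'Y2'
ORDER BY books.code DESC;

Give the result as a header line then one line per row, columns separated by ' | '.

After WHERE (1 rows):
books.yr | books.code | books.qty | books.score
2 | Y2 | 4 | 1
After SELECT (1 rows):
books.code
Y2
After ORDER BY (1 rows):
books.code
Y2

== RESULT ==
books.code
Y2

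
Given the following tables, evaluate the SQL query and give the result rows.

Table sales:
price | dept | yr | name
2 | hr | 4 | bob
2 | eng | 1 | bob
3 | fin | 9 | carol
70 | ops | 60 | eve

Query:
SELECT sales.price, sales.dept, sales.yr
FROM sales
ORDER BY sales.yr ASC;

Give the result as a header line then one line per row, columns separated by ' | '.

== RESULT ==
sales.price | sales.dept | sales.yr
2 | eng | 1
2 | hr | 4
3 | fin | 9
70 | ops | 60

Derivation:
After SELECT (4 rows):
sales.price | sales.dept | sales.yr
2 | hr | 4
2 | eng | 1
3 | fin | 9
70 | ops | 60
After ORDER BY (4 rows):
sales.price | sales.dept | sales.yr
2 | eng | 1
2 | hr | 4
3 | fin | 9
70 | ops | 60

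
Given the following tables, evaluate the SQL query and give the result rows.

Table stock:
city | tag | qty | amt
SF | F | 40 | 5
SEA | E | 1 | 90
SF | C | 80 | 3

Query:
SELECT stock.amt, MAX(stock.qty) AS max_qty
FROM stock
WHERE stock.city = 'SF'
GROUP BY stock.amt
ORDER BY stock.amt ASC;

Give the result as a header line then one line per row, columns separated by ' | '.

== RESULT ==
stock.amt | max_qty
3 | 80
5 | 40

Derivation:
After WHERE (2 rows):
stock.city | stock.tag | stock.qty | stock.amt
SF | F | 40 | 5
SF | C | 80 | 3
After GROUP BY (2 rows):
stock.amt | max_qty
5 | 40
3 | 80
After ORDER BY (2 rows):
stock.amt | max_qty
3 | 80
5 | 40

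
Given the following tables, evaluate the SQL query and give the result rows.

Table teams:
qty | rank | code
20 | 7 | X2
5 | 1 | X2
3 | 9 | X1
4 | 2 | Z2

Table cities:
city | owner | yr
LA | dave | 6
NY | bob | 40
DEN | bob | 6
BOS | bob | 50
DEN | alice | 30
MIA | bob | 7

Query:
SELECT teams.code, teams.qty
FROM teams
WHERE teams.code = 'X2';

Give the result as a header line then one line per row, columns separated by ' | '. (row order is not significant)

== RESULT ==
teams.code | teams.qty
X2 | 20
X2 | 5

Derivation:
After WHERE (2 rows):
teams.qty | teams.rank | teams.code
20 | 7 | X2
5 | 1 | X2
After SELECT (2 rows):
teams.code | teams.qty
X2 | 20
X2 | 5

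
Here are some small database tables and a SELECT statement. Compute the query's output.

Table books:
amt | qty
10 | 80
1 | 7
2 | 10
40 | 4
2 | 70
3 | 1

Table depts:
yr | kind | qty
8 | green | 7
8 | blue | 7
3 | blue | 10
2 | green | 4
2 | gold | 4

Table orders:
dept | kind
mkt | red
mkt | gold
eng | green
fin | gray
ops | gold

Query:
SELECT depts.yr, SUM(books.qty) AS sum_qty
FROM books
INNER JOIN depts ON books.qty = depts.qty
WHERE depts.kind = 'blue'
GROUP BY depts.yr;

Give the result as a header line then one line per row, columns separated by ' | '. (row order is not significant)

== RESULT ==
depts.yr | sum_qty
8 | 7
3 | 10

Derivation:
After JOIN depts (5 rows):
books.amt | books.qty | depts.yr | depts.kind | depts.qty
1 | 7 | 8 | green | 7
1 | 7 | 8 | blue | 7
2 | 10 | 3 | blue | 10
40 | 4 | 2 | green | 4
40 | 4 | 2 | gold | 4
After WHERE (2 rows):
books.amt | books.qty | depts.yr | depts.kind | depts.qty
1 | 7 | 8 | blue | 7
2 | 10 | 3 | blue | 10
After GROUP BY (2 rows):
depts.yr | sum_qty
8 | 7
3 | 10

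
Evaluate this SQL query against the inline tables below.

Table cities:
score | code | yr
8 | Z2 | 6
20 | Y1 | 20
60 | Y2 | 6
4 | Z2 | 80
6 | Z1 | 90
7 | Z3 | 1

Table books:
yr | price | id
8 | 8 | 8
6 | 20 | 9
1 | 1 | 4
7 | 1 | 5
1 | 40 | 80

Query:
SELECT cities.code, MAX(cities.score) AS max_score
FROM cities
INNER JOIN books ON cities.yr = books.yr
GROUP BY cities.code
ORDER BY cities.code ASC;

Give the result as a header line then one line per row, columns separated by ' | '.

After JOIN books (4 rows):
cities.score | cities.code | cities.yr | books.yr | books.price | books.id
8 | Z2 | 6 | 6 | 20 | 9
60 | Y2 | 6 | 6 | 20 | 9
7 | Z3 | 1 | 1 | 1 | 4
7 | Z3 | 1 | 1 | 40 | 80
After GROUP BY (3 rows):
cities.code | max_score
Z2 | 8
Y2 | 60
Z3 | 7
After ORDER BY (3 rows):
cities.code | max_score
Y2 | 60
Z2 | 8
Z3 | 7

== RESULT ==
cities.code | max_score
Y2 | 60
Z2 | 8
Z3 | 7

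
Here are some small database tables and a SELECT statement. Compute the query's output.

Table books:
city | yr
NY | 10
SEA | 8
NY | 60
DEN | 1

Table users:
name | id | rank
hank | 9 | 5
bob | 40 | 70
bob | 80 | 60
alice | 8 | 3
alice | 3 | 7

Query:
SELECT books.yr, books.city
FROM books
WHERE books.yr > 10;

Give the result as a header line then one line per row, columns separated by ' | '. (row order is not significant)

After WHERE (1 rows):
books.city | books.yr
NY | 60
After SELECT (1 rows):
books.yr | books.city
60 | NY

== RESULT ==
books.yr | books.city
60 | NY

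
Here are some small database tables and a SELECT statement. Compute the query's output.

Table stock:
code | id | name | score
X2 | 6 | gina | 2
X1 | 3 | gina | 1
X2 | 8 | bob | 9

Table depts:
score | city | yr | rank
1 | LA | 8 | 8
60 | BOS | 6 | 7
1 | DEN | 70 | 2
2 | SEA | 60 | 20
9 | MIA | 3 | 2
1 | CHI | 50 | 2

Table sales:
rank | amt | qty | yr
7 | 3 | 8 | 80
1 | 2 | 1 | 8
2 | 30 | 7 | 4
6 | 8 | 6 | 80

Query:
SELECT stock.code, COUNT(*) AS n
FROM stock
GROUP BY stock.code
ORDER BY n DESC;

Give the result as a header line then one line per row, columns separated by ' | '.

After GROUP BY (2 rows):
stock.code | n
X2 | 2
X1 | 1
After ORDER BY (2 rows):
stock.code | n
X2 | 2
X1 | 1

== RESULT ==
stock.code | n
X2 | 2
X1 | 1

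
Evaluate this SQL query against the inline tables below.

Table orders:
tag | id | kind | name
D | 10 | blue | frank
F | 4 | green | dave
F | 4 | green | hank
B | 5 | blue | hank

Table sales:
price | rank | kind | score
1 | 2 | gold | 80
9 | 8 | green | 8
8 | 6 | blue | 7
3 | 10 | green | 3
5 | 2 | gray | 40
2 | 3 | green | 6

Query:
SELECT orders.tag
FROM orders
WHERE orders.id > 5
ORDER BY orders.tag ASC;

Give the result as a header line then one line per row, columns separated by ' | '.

After WHERE (1 rows):
orders.tag | orders.id | orders.kind | orders.name
D | 10 | blue | frank
After SELECT (1 rows):
orders.tag
D
After ORDER BY (1 rows):
orders.tag
D

== RESULT ==
orders.tag
D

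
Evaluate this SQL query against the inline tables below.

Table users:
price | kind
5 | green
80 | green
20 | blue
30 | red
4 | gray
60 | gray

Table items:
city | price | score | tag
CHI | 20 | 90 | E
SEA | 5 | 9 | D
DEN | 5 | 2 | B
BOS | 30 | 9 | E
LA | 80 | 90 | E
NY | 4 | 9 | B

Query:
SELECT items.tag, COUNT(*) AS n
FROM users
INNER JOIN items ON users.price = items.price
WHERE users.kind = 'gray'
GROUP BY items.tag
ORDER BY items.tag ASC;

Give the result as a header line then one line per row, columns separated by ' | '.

After JOIN items (6 rows):
users.price | users.kind | items.city | items.price | items.score | items.tag
5 | green | SEA | 5 | 9 | D
5 | green | DEN | 5 | 2 | B
80 | green | LA | 80 | 90 | E
20 | blue | CHI | 20 | 90 | E
30 | red | BOS | 30 | 9 | E
4 | gray | NY | 4 | 9 | B
After WHERE (1 rows):
users.price | users.kind | items.city | items.price | items.score | items.tag
4 | gray | NY | 4 | 9 | B
After GROUP BY (1 rows):
items.tag | n
B | 1
After ORDER BY (1 rows):
items.tag | n
B | 1

== RESULT ==
items.tag | n
B | 1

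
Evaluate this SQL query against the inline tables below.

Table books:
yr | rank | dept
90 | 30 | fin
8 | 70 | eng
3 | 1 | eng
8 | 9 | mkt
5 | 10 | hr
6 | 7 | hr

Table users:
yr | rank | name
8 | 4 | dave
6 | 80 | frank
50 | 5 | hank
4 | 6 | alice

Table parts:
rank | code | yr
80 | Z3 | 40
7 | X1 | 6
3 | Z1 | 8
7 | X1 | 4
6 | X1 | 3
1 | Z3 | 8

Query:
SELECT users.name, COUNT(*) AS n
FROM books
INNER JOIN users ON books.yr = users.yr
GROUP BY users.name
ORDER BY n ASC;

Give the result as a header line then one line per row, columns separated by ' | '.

After JOIN users (3 rows):
books.yr | books.rank | books.dept | users.yr | users.rank | users.name
8 | 70 | eng | 8 | 4 | dave
8 | 9 | mkt | 8 | 4 | dave
6 | 7 | hr | 6 | 80 | frank
After GROUP BY (2 rows):
users.name | n
dave | 2
frank | 1
After ORDER BY (2 rows):
users.name | n
frank | 1
dave | 2

== RESULT ==
users.name | n
frank | 1
dave | 2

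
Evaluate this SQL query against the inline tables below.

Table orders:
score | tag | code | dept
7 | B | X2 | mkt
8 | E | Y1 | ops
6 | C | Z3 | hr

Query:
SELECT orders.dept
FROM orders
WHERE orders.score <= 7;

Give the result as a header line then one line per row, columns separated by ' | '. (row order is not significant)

After WHERE (2 rows):
orders.score | orders.tag | orders.code | orders.dept
7 | B | X2 | mkt
6 | C | Z3 | hr
After SELECT (2 rows):
orders.dept
mkt
hr

== RESULT ==
orders.dept
mkt
hr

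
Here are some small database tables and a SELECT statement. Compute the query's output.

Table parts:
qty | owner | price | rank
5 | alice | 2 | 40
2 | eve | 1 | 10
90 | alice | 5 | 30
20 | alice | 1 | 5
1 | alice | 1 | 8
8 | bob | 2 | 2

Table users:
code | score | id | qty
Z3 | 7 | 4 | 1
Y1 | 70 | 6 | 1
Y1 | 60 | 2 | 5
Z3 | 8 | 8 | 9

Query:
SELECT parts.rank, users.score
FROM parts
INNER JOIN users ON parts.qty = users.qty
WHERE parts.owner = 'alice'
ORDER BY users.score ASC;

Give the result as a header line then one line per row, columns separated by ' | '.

After JOIN users (3 rows):
parts.qty | parts.owner | parts.price | parts.rank | users.code | users.score | users.id | users.qty
5 | alice | 2 | 40 | Y1 | 60 | 2 | 5
1 | alice | 1 | 8 | Z3 | 7 | 4 | 1
1 | alice | 1 | 8 | Y1 | 70 | 6 | 1
After WHERE (3 rows):
parts.qty | parts.owner | parts.price | parts.rank | users.code | users.score | users.id | users.qty
5 | alice | 2 | 40 | Y1 | 60 | 2 | 5
1 | alice | 1 | 8 | Z3 | 7 | 4 | 1
1 | alice | 1 | 8 | Y1 | 70 | 6 | 1
After SELECT (3 rows):
parts.rank | users.score
40 | 60
8 | 7
8 | 70
After ORDER BY (3 rows):
parts.rank | users.score
8 | 7
40 | 60
8 | 70

== RESULT ==
parts.rank | users.score
8 | 7
40 | 60
8 | 70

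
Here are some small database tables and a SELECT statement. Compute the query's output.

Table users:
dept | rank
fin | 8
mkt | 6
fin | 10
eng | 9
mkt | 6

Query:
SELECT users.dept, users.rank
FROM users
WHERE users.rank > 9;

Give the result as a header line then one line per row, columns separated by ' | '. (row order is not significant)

== RESULT ==
users.dept | users.rank
fin | 10

Derivation:
After WHERE (1 rows):
users.dept | users.rank
fin | 10
After SELECT (1 rows):
users.dept | users.rank
fin | 10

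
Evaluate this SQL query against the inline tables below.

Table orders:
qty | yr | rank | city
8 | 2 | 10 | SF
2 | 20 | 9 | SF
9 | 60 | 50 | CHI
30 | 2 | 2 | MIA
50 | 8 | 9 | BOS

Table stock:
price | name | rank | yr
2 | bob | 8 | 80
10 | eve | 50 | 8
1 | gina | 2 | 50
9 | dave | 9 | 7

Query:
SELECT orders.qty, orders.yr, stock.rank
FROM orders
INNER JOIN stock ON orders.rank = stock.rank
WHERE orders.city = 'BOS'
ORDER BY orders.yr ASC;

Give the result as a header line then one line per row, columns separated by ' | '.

== RESULT ==
orders.qty | orders.yr | stock.rank
50 | 8 | 9

Derivation:
After JOIN stock (4 rows):
orders.qty | orders.yr | orders.rank | orders.city | stock.price | stock.name | stock.rank | stock.yr
2 | 20 | 9 | SF | 9 | dave | 9 | 7
9 | 60 | 50 | CHI | 10 | eve | 50 | 8
30 | 2 | 2 | MIA | 1 | gina | 2 | 50
50 | 8 | 9 | BOS | 9 | dave | 9 | 7
After WHERE (1 rows):
orders.qty | orders.yr | orders.rank | orders.city | stock.price | stock.name | stock.rank | stock.yr
50 | 8 | 9 | BOS | 9 | dave | 9 | 7
After SELECT (1 rows):
orders.qty | orders.yr | stock.rank
50 | 8 | 9
After ORDER BY (1 rows):
orders.qty | orders.yr | stock.rank
50 | 8 | 9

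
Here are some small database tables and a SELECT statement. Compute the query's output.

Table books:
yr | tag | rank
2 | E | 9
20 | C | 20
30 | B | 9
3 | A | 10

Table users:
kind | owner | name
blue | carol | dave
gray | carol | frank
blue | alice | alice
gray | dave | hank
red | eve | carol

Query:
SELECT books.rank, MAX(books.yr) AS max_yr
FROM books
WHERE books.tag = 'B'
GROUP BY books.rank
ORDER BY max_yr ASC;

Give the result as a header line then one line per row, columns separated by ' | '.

After WHERE (1 rows):
books.yr | books.tag | books.rank
30 | B | 9
After GROUP BY (1 rows):
books.rank | max_yr
9 | 30
After ORDER BY (1 rows):
books.rank | max_yr
9 | 30

== RESULT ==
books.rank | max_yr
9 | 30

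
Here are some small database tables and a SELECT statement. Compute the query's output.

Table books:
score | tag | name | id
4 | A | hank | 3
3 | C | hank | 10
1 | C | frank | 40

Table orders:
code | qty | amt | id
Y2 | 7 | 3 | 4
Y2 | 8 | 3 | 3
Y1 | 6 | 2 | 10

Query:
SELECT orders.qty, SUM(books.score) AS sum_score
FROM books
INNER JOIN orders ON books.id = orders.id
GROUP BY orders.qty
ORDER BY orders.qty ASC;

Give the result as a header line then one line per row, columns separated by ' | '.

After JOIN orders (2 rows):
books.score | books.tag | books.name | books.id | orders.code | orders.qty | orders.amt | orders.id
4 | A | hank | 3 | Y2 | 8 | 3 | 3
3 | C | hank | 10 | Y1 | 6 | 2 | 10
After GROUP BY (2 rows):
orders.qty | sum_score
8 | 4
6 | 3
After ORDER BY (2 rows):
orders.qty | sum_score
6 | 3
8 | 4

== RESULT ==
orders.qty | sum_score
6 | 3
8 | 4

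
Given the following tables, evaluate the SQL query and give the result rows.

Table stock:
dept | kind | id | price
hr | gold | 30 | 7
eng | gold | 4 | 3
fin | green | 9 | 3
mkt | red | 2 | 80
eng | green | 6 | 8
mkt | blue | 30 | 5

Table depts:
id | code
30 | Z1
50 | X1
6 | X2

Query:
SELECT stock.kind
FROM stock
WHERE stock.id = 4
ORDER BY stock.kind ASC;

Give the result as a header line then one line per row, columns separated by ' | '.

== RESULT ==
stock.kind
gold

Derivation:
After WHERE (1 rows):
stock.dept | stock.kind | stock.id | stock.price
eng | gold | 4 | 3
After SELECT (1 rows):
stock.kind
gold
After ORDER BY (1 rows):
stock.kind
gold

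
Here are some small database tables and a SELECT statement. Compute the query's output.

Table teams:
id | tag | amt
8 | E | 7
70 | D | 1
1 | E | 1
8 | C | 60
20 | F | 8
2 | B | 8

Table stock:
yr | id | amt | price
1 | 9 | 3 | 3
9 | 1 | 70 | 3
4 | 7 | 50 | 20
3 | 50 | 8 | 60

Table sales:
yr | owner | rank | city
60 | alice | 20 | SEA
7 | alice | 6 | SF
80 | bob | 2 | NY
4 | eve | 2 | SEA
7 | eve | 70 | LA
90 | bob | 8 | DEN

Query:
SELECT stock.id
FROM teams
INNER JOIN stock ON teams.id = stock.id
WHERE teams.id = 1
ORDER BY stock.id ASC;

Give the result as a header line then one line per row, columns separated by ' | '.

After JOIN stock (1 rows):
teams.id | teams.tag | teams.amt | stock.yr | stock.id | stock.amt | stock.price
1 | E | 1 | 9 | 1 | 70 | 3
After WHERE (1 rows):
teams.id | teams.tag | teams.amt | stock.yr | stock.id | stock.amt | stock.price
1 | E | 1 | 9 | 1 | 70 | 3
After SELECT (1 rows):
stock.id
1
After ORDER BY (1 rows):
stock.id
1

== RESULT ==
stock.id
1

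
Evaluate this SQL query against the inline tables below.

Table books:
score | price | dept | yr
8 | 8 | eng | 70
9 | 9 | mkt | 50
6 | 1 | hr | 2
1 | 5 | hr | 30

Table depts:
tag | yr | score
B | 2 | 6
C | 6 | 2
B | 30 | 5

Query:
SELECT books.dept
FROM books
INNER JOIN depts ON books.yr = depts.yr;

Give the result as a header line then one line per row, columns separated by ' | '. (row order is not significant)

== RESULT ==
books.dept
hr
hr

Derivation:
After JOIN depts (2 rows):
books.score | books.price | books.dept | books.yr | depts.tag | depts.yr | depts.score
6 | 1 | hr | 2 | B | 2 | 6
1 | 5 | hr | 30 | B | 30 | 5
After SELECT (2 rows):
books.dept
hr
hr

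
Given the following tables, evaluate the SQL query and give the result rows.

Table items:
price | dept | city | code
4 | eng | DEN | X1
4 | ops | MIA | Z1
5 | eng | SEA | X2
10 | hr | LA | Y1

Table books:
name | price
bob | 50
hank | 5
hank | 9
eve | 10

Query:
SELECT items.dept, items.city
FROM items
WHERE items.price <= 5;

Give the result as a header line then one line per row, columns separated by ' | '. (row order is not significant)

== RESULT ==
items.dept | items.city
eng | DEN
ops | MIA
eng | SEA

Derivation:
After WHERE (3 rows):
items.price | items.dept | items.city | items.code
4 | eng | DEN | X1
4 | ops | MIA | Z1
5 | eng | SEA | X2
After SELECT (3 rows):
items.dept | items.city
eng | DEN
ops | MIA
eng | SEA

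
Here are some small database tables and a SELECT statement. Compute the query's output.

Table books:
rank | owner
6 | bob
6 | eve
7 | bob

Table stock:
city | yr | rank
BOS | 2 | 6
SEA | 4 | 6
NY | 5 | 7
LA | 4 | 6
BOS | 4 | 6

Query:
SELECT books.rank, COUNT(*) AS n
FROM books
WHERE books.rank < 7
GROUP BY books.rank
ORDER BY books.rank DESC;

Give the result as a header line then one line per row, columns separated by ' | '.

After WHERE (2 rows):
books.rank | books.owner
6 | bob
6 | eve
After GROUP BY (1 rows):
books.rank | n
6 | 2
After ORDER BY (1 rows):
books.rank | n
6 | 2

== RESULT ==
books.rank | n
6 | 2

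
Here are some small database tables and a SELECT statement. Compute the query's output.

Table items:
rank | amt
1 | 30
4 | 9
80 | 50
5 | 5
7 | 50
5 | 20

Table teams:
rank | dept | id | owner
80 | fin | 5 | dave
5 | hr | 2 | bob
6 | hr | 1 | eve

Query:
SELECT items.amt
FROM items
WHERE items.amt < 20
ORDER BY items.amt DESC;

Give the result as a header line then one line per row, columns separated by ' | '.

== RESULT ==
items.amt
9
5

Derivation:
After WHERE (2 rows):
items.rank | items.amt
4 | 9
5 | 5
After SELECT (2 rows):
items.amt
9
5
After ORDER BY (2 rows):
items.amt
9
5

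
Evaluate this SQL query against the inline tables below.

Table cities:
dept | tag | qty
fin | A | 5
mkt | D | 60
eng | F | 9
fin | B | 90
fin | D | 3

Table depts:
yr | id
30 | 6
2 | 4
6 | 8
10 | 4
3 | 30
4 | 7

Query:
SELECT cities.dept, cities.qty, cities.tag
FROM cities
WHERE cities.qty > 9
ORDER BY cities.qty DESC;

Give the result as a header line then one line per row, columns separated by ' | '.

After WHERE (2 rows):
cities.dept | cities.tag | cities.qty
mkt | D | 60
fin | B | 90
After SELECT (2 rows):
cities.dept | cities.qty | cities.tag
mkt | 60 | D
fin | 90 | B
After ORDER BY (2 rows):
cities.dept | cities.qty | cities.tag
fin | 90 | B
mkt | 60 | D

== RESULT ==
cities.dept | cities.qty | cities.tag
fin | 90 | B
mkt | 60 | D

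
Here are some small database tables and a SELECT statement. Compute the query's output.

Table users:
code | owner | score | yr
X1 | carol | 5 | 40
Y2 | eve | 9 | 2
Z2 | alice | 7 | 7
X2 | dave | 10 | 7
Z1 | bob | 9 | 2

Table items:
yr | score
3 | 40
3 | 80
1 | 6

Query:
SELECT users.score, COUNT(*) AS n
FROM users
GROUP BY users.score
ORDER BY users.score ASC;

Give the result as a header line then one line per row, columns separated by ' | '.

After GROUP BY (4 rows):
users.score | n
5 | 1
9 | 2
7 | 1
10 | 1
After ORDER BY (4 rows):
users.score | n
5 | 1
7 | 1
9 | 2
10 | 1

== RESULT ==
users.score | n
5 | 1
7 | 1
9 | 2
10 | 1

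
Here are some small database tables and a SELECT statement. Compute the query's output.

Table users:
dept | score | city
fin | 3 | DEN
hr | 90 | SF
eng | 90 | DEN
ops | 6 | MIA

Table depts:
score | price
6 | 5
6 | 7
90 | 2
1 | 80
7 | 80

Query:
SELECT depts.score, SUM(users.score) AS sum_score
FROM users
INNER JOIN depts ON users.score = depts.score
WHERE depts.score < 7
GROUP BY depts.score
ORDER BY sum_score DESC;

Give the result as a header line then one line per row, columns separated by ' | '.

After JOIN depts (4 rows):
users.dept | users.score | users.city | depts.score | depts.price
hr | 90 | SF | 90 | 2
eng | 90 | DEN | 90 | 2
ops | 6 | MIA | 6 | 5
ops | 6 | MIA | 6 | 7
After WHERE (2 rows):
users.dept | users.score | users.city | depts.score | depts.price
ops | 6 | MIA | 6 | 5
ops | 6 | MIA | 6 | 7
After GROUP BY (1 rows):
depts.score | sum_score
6 | 12
After ORDER BY (1 rows):
depts.score | sum_score
6 | 12

== RESULT ==
depts.score | sum_score
6 | 12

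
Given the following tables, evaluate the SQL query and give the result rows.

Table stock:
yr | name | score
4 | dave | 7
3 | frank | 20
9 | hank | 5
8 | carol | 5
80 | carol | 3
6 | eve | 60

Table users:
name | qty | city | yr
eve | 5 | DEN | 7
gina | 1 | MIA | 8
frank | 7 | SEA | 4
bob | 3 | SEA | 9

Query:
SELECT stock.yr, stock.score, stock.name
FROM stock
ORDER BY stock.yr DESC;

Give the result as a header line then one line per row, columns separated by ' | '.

After SELECT (6 rows):
stock.yr | stock.score | stock.name
4 | 7 | dave
3 | 20 | frank
9 | 5 | hank
8 | 5 | carol
80 | 3 | carol
6 | 60 | eve
After ORDER BY (6 rows):
stock.yr | stock.score | stock.name
80 | 3 | carol
9 | 5 | hank
8 | 5 | carol
6 | 60 | eve
4 | 7 | dave
3 | 20 | frank

== RESULT ==
stock.yr | stock.score | stock.name
80 | 3 | carol
9 | 5 | hank
8 | 5 | carol
6 | 60 | eve
4 | 7 | dave
3 | 20 | frank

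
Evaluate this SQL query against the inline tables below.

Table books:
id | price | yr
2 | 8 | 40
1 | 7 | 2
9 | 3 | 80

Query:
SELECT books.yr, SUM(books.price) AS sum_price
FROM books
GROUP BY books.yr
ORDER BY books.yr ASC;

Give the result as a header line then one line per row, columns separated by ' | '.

After GROUP BY (3 rows):
books.yr | sum_price
40 | 8
2 | 7
80 | 3
After ORDER BY (3 rows):
books.yr | sum_price
2 | 7
40 | 8
80 | 3

== RESULT ==
books.yr | sum_price
2 | 7
40 | 8
80 | 3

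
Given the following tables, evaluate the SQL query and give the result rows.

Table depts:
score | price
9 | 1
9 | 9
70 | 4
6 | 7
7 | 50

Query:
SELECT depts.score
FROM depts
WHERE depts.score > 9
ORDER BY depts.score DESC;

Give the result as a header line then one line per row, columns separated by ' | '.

== RESULT ==
depts.score
70

Derivation:
After WHERE (1 rows):
depts.score | depts.price
70 | 4
After SELECT (1 rows):
depts.score
70
After ORDER BY (1 rows):
depts.score
70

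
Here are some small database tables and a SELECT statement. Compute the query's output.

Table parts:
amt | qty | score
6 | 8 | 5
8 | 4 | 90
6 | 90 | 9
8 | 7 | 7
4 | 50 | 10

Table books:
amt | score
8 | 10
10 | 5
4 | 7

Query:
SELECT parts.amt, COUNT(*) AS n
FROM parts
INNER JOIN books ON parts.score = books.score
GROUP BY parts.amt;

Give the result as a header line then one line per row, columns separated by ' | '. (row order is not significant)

After JOIN books (3 rows):
parts.amt | parts.qty | parts.score | books.amt | books.score
6 | 8 | 5 | 10 | 5
8 | 7 | 7 | 4 | 7
4 | 50 | 10 | 8 | 10
After GROUP BY (3 rows):
parts.amt | n
6 | 1
8 | 1
4 | 1

== RESULT ==
parts.amt | n
6 | 1
8 | 1
4 | 1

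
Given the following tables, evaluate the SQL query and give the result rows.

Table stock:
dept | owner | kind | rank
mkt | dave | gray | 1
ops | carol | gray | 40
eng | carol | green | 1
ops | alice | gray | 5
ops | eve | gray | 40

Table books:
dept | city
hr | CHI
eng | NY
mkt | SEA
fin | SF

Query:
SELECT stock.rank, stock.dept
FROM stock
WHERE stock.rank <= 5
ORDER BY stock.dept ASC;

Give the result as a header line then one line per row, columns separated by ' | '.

After WHERE (3 rows):
stock.dept | stock.owner | stock.kind | stock.rank
mkt | dave | gray | 1
eng | carol | green | 1
ops | alice | gray | 5
After SELECT (3 rows):
stock.rank | stock.dept
1 | mkt
1 | eng
5 | ops
After ORDER BY (3 rows):
stock.rank | stock.dept
1 | eng
1 | mkt
5 | ops

== RESULT ==
stock.rank | stock.dept
1 | eng
1 | mkt
5 | ops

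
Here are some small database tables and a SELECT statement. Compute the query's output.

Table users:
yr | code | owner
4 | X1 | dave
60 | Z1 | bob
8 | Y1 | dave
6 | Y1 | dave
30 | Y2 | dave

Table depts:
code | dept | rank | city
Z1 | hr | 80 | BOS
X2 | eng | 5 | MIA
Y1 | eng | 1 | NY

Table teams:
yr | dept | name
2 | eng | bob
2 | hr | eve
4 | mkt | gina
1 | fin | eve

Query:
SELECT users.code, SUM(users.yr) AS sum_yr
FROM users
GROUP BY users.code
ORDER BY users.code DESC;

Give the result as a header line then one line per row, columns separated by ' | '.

After GROUP BY (4 rows):
users.code | sum_yr
X1 | 4
Z1 | 60
Y1 | 14
Y2 | 30
After ORDER BY (4 rows):
users.code | sum_yr
Z1 | 60
Y2 | 30
Y1 | 14
X1 | 4

== RESULT ==
users.code | sum_yr
Z1 | 60
Y2 | 30
Y1 | 14
X1 | 4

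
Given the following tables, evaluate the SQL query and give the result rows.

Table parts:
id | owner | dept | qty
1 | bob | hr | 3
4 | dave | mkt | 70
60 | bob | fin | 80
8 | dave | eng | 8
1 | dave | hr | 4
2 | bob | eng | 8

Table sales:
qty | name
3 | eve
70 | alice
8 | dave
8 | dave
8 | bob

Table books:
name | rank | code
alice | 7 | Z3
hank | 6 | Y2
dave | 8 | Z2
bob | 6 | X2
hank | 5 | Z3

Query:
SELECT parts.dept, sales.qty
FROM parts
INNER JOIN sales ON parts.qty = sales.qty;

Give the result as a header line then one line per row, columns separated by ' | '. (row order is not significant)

== RESULT ==
parts.dept | sales.qty
hr | 3
mkt | 70
eng | 8
eng | 8
eng | 8
eng | 8
eng | 8
eng | 8

Derivation:
After JOIN sales (8 rows):
parts.id | parts.owner | parts.dept | parts.qty | sales.qty | sales.name
1 | bob | hr | 3 | 3 | eve
4 | dave | mkt | 70 | 70 | alice
8 | dave | eng | 8 | 8 | dave
8 | dave | eng | 8 | 8 | dave
8 | dave | eng | 8 | 8 | bob
2 | bob | eng | 8 | 8 | dave
2 | bob | eng | 8 | 8 | dave
2 | bob | eng | 8 | 8 | bob
After SELECT (8 rows):
parts.dept | sales.qty
hr | 3
mkt | 70
eng | 8
eng | 8
eng | 8
eng | 8
eng | 8
eng | 8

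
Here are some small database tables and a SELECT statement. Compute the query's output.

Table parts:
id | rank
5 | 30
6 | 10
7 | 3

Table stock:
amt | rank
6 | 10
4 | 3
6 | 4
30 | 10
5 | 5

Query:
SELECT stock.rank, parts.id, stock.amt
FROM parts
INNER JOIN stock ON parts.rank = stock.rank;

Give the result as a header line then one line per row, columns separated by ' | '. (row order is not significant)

After JOIN stock (3 rows):
parts.id | parts.rank | stock.amt | stock.rank
6 | 10 | 6 | 10
6 | 10 | 30 | 10
7 | 3 | 4 | 3
After SELECT (3 rows):
stock.rank | parts.id | stock.amt
10 | 6 | 6
10 | 6 | 30
3 | 7 | 4

== RESULT ==
stock.rank | parts.id | stock.amt
10 | 6 | 6
10 | 6 | 30
3 | 7 | 4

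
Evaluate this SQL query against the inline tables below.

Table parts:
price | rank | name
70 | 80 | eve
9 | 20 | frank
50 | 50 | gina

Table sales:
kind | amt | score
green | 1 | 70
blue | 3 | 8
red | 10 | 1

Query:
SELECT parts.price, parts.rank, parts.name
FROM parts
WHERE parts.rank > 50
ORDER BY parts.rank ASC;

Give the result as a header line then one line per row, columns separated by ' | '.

== RESULT ==
parts.price | parts.rank | parts.name
70 | 80 | eve

Derivation:
After WHERE (1 rows):
parts.price | parts.rank | parts.name
70 | 80 | eve
After SELECT (1 rows):
parts.price | parts.rank | parts.name
70 | 80 | eve
After ORDER BY (1 rows):
parts.price | parts.rank | parts.name
70 | 80 | eve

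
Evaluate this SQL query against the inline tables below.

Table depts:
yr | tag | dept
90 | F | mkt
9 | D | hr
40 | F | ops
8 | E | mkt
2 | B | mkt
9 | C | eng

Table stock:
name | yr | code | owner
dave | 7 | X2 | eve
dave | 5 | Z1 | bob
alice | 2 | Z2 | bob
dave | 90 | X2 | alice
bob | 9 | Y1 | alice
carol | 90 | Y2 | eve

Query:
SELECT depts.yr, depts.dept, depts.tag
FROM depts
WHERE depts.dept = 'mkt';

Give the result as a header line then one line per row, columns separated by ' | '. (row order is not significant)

After WHERE (3 rows):
depts.yr | depts.tag | depts.dept
90 | F | mkt
8 | E | mkt
2 | B | mkt
After SELECT (3 rows):
depts.yr | depts.dept | depts.tag
90 | mkt | F
8 | mkt | E
2 | mkt | B

== RESULT ==
depts.yr | depts.dept | depts.tag
90 | mkt | F
8 | mkt | E
2 | mkt | B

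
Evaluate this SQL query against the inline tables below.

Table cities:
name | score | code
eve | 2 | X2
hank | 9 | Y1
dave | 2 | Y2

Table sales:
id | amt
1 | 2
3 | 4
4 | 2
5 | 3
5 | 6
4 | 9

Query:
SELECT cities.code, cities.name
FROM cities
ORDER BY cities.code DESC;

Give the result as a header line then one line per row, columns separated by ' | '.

== RESULT ==
cities.code | cities.name
Y2 | dave
Y1 | hank
X2 | eve

Derivation:
After SELECT (3 rows):
cities.code | cities.name
X2 | eve
Y1 | hank
Y2 | dave
After ORDER BY (3 rows):
cities.code | cities.name
Y2 | dave
Y1 | hank
X2 | eve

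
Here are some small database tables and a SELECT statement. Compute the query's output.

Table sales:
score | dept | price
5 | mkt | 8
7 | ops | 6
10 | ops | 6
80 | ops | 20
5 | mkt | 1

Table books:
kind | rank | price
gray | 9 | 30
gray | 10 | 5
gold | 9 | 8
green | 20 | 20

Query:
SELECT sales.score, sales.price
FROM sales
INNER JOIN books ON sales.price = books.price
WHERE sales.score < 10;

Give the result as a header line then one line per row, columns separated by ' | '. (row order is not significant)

== RESULT ==
sales.score | sales.price
5 | 8

Derivation:
After JOIN books (2 rows):
sales.score | sales.dept | sales.price | books.kind | books.rank | books.price
5 | mkt | 8 | gold | 9 | 8
80 | ops | 20 | green | 20 | 20
After WHERE (1 rows):
sales.score | sales.dept | sales.price | books.kind | books.rank | books.price
5 | mkt | 8 | gold | 9 | 8
After SELECT (1 rows):
sales.score | sales.price
5 | 8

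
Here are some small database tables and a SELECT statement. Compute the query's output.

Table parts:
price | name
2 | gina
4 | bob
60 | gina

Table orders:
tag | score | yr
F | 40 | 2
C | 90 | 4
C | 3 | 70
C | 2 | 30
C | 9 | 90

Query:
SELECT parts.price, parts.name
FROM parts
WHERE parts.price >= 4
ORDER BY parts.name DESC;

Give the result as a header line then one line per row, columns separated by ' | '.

After WHERE (2 rows):
parts.price | parts.name
4 | bob
60 | gina
After SELECT (2 rows):
parts.price | parts.name
4 | bob
60 | gina
After ORDER BY (2 rows):
parts.price | parts.name
60 | gina
4 | bob

== RESULT ==
parts.price | parts.name
60 | gina
4 | bob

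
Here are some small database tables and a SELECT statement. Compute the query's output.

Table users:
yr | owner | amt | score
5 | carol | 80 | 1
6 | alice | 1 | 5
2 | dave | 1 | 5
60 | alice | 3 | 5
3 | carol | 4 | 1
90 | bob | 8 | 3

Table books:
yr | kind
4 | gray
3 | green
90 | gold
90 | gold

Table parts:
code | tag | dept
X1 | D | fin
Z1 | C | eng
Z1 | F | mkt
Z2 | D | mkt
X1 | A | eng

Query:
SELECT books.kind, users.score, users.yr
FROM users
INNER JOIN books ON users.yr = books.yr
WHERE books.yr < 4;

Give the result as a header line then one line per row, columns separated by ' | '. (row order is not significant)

== RESULT ==
books.kind | users.score | users.yr
green | 1 | 3

Derivation:
After JOIN books (3 rows):
users.yr | users.owner | users.amt | users.score | books.yr | books.kind
3 | carol | 4 | 1 | 3 | green
90 | bob | 8 | 3 | 90 | gold
90 | bob | 8 | 3 | 90 | gold
After WHERE (1 rows):
users.yr | users.owner | users.amt | users.score | books.yr | books.kind
3 | carol | 4 | 1 | 3 | green
After SELECT (1 rows):
books.kind | users.score | users.yr
green | 1 | 3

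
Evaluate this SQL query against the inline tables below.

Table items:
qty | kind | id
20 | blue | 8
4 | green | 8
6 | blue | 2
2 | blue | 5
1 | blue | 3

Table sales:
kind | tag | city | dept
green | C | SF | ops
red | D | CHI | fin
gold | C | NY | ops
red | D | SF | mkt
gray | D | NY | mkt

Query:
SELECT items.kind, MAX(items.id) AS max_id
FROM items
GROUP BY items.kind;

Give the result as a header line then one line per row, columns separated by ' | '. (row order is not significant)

After GROUP BY (2 rows):
items.kind | max_id
blue | 8
green | 8

== RESULT ==
items.kind | max_id
blue | 8
green | 8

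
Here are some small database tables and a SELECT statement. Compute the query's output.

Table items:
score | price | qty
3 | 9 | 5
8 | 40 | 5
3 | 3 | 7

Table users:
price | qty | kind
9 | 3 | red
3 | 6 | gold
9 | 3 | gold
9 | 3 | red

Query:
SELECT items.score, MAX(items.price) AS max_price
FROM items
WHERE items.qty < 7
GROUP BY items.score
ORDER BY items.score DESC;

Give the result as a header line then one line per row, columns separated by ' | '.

After WHERE (2 rows):
items.score | items.price | items.qty
3 | 9 | 5
8 | 40 | 5
After GROUP BY (2 rows):
items.score | max_price
3 | 9
8 | 40
After ORDER BY (2 rows):
items.score | max_price
8 | 40
3 | 9

== RESULT ==
items.score | max_price
8 | 40
3 | 9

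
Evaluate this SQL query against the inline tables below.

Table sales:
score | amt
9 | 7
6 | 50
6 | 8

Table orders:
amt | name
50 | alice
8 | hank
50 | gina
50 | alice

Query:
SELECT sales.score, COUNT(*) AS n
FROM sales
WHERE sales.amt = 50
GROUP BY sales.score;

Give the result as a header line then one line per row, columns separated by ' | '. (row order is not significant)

After WHERE (1 rows):
sales.score | sales.amt
6 | 50
After GROUP BY (1 rows):
sales.score | n
6 | 1

== RESULT ==
sales.score | n
6 | 1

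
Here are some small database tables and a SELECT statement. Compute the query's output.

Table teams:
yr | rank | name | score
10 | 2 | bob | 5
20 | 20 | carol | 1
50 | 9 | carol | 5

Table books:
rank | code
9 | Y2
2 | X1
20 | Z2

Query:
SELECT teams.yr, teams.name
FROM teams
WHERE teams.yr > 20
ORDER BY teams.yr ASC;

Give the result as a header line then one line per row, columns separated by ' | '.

== RESULT ==
teams.yr | teams.name
50 | carol

Derivation:
After WHERE (1 rows):
teams.yr | teams.rank | teams.name | teams.score
50 | 9 | carol | 5
After SELECT (1 rows):
teams.yr | teams.name
50 | carol
After ORDER BY (1 rows):
teams.yr | teams.name
50 | carol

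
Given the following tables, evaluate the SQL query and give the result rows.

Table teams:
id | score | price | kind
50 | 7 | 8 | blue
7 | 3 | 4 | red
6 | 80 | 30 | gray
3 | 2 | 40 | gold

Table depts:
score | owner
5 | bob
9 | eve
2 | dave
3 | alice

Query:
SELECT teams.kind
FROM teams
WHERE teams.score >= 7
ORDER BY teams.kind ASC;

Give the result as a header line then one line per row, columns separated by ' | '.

== RESULT ==
teams.kind
blue
gray

Derivation:
After WHERE (2 rows):
teams.id | teams.score | teams.price | teams.kind
50 | 7 | 8 | blue
6 | 80 | 30 | gray
After SELECT (2 rows):
teams.kind
blue
gray
After ORDER BY (2 rows):
teams.kind
blue
gray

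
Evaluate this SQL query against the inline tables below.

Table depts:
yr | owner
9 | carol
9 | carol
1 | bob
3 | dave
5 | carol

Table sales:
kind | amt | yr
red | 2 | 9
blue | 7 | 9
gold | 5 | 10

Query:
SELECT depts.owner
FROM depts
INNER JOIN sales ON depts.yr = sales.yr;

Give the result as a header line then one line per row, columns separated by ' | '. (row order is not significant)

== RESULT ==
depts.owner
carol
carol
carol
carol

Derivation:
After JOIN sales (4 rows):
depts.yr | depts.owner | sales.kind | sales.amt | sales.yr
9 | carol | red | 2 | 9
9 | carol | blue | 7 | 9
9 | carol | red | 2 | 9
9 | carol | blue | 7 | 9
After SELECT (4 rows):
depts.owner
carol
carol
carol
carol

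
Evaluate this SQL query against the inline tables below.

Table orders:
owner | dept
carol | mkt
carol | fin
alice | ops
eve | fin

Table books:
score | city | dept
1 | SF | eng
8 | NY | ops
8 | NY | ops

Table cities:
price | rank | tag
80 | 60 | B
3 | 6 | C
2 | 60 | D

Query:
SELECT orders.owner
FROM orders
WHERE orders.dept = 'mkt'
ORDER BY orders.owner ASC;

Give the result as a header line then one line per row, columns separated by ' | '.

After WHERE (1 rows):
orders.owner | orders.dept
carol | mkt
After SELECT (1 rows):
orders.owner
carol
After ORDER BY (1 rows):
orders.owner
carol

== RESULT ==
orders.owner
carol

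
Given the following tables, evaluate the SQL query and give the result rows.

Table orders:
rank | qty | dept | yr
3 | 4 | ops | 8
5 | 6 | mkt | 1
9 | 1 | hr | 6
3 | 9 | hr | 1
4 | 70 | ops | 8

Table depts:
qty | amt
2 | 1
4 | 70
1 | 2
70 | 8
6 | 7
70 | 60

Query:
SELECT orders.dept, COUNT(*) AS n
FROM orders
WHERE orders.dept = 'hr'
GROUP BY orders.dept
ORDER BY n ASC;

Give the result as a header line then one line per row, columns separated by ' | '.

== RESULT ==
orders.dept | n
hr | 2

Derivation:
After WHERE (2 rows):
orders.rank | orders.qty | orders.dept | orders.yr
9 | 1 | hr | 6
3 | 9 | hr | 1
After GROUP BY (1 rows):
orders.dept | n
hr | 2
After ORDER BY (1 rows):
orders.dept | n
hr | 2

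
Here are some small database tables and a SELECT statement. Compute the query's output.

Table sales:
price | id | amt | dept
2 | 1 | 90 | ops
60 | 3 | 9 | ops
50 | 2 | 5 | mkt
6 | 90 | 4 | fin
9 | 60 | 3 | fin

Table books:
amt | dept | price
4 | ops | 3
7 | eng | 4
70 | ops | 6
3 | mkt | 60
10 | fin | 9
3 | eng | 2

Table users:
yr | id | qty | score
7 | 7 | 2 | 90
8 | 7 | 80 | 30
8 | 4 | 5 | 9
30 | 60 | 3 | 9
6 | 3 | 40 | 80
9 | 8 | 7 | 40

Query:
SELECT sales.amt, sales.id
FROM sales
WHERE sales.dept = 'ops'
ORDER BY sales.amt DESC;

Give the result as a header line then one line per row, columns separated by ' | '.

After WHERE (2 rows):
sales.price | sales.id | sales.amt | sales.dept
2 | 1 | 90 | ops
60 | 3 | 9 | ops
After SELECT (2 rows):
sales.amt | sales.id
90 | 1
9 | 3
After ORDER BY (2 rows):
sales.amt | sales.id
90 | 1
9 | 3

== RESULT ==
sales.amt | sales.id
90 | 1
9 | 3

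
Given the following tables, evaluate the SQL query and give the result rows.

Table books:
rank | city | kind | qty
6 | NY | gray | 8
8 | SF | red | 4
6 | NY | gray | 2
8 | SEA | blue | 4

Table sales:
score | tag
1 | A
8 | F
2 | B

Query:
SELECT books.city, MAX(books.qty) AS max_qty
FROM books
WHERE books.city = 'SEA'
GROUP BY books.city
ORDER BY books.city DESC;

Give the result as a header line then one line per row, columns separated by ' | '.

After WHERE (1 rows):
books.rank | books.city | books.kind | books.qty
8 | SEA | blue | 4
After GROUP BY (1 rows):
books.city | max_qty
SEA | 4
After ORDER BY (1 rows):
books.city | max_qty
SEA | 4

== RESULT ==
books.city | max_qty
SEA | 4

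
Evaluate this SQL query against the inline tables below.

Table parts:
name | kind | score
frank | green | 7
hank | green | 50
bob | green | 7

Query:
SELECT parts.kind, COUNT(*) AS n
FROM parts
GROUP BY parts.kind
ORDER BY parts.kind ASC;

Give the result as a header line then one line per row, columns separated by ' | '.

== RESULT ==
parts.kind | n
green | 3

Derivation:
After GROUP BY (1 rows):
parts.kind | n
green | 3
After ORDER BY (1 rows):
parts.kind | n
green | 3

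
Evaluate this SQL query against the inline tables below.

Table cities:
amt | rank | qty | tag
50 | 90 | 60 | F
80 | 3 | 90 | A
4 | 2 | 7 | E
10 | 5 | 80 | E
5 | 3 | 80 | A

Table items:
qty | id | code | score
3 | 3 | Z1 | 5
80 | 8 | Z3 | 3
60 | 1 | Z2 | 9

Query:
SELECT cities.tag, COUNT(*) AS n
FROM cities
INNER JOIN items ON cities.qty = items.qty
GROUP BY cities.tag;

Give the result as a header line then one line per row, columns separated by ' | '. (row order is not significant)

After JOIN items (3 rows):
cities.amt | cities.rank | cities.qty | cities.tag | items.qty | items.id | items.code | items.score
50 | 90 | 60 | F | 60 | 1 | Z2 | 9
10 | 5 | 80 | E | 80 | 8 | Z3 | 3
5 | 3 | 80 | A | 80 | 8 | Z3 | 3
After GROUP BY (3 rows):
cities.tag | n
F | 1
E | 1
A | 1

== RESULT ==
cities.tag | n
F | 1
E | 1
A | 1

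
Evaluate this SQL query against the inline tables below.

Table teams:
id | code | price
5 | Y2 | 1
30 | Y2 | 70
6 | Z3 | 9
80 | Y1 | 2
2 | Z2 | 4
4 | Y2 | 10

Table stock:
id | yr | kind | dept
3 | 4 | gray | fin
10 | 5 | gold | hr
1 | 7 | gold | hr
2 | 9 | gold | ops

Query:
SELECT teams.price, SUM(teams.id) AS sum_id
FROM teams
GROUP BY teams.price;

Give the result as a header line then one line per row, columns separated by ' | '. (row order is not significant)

== RESULT ==
teams.price | sum_id
1 | 5
70 | 30
9 | 6
2 | 80
4 | 2
10 | 4

Derivation:
After GROUP BY (6 rows):
teams.price | sum_id
1 | 5
70 | 30
9 | 6
2 | 80
4 | 2
10 | 4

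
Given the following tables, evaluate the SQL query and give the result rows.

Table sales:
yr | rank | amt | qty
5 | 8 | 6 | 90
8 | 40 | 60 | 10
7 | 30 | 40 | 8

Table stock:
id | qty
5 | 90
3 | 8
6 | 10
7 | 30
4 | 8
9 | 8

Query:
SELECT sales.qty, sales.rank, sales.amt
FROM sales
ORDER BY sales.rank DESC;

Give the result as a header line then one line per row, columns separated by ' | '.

== RESULT ==
sales.qty | sales.rank | sales.amt
10 | 40 | 60
8 | 30 | 40
90 | 8 | 6

Derivation:
After SELECT (3 rows):
sales.qty | sales.rank | sales.amt
90 | 8 | 6
10 | 40 | 60
8 | 30 | 40
After ORDER BY (3 rows):
sales.qty | sales.rank | sales.amt
10 | 40 | 60
8 | 30 | 40
90 | 8 | 6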